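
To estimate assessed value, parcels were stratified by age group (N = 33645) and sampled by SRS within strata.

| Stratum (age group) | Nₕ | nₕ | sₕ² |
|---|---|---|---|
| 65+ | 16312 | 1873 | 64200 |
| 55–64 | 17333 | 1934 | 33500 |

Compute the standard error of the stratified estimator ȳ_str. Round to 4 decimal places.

Var(ȳ_str) = Σₕ Wₕ²(1 − fₕ)sₕ²/nₕ with Wₕ = Nₕ/N, N = 33645.
65+: Wₕ = 0.48482687; term = 0.48482687²·(1 − 0.11482344)·64200/1873 = 7.1318223.
55–64: Wₕ = 0.51517313; term = 0.51517313²·(1 − 0.11157907)·33500/1934 = 4.0842614.
Sum = 11.216084.
SE = √(11.216084) = 3.3490.

3.3490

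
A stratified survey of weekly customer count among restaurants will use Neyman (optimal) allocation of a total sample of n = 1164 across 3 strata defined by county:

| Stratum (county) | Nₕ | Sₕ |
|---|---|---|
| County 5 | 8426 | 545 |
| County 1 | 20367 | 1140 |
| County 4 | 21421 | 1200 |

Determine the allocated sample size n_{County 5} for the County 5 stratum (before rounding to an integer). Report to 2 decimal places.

99.88

Neyman allocation: nₕ = n·NₕSₕ / Σⱼ NⱼSⱼ.
Σ NⱼSⱼ = 8426·545 + 20367·1140 + 21421·1200 = 5.351575 × 10^7.
n_{County 5} = 1164·8426·545 / (5.351575 × 10^7) = 99.88.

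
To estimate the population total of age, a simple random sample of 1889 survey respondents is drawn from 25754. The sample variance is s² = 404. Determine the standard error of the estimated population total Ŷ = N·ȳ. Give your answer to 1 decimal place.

Var(Ŷ) = N²·Var(ȳ) = N²·(1 − n/N)·s²/n.
f = 1889/25754 = 0.07334783; Var(ȳ) = 0.92665217·404/1889 = 0.19818289.
Var(Ŷ) = 25754² · 0.19818289 = 1.3144847 × 10^8.
SE(Ŷ) = √(1.3144847 × 10^8) = 11465.1.

11465.1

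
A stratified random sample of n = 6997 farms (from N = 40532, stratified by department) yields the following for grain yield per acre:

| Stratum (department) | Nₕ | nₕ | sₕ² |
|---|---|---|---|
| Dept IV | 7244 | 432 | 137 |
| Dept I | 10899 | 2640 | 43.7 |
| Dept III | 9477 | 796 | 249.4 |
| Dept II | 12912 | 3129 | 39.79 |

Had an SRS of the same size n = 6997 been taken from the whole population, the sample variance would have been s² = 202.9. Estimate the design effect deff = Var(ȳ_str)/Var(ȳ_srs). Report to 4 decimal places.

Var(ȳ_str) = Σ Wₕ²(1−fₕ)sₕ²/nₕ with Wₕ = Nₕ/40532:
  Dept IV: (7244/40532)²·(1−432/7244)·137/432 = 0.0095256327
  Dept I: (10899/40532)²·(1−2640/10899)·43.7/2640 = 9.0697551 × 10^-4
  Dept III: (9477/40532)²·(1−796/9477)·249.4/796 = 0.015690181
  Dept II: (12912/40532)²·(1−3129/12912)·39.79/3129 = 9.7777264 × 10^-4
  → Var(ȳ_str) = 0.027100562.
Var(ȳ_srs) = (1 − 6997/40532)·202.9/6997 = 0.023992221.
deff = 0.027100562 / 0.023992221 = 1.1296.

1.1296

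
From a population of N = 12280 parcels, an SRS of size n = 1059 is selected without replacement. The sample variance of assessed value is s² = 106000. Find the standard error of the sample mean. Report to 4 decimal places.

9.5636

Under SRS without replacement, Var(ȳ) = (1 − f)·s²/n with f = n/N = 1059/12280 = 0.08623779.
Var(ȳ) = (1 − 0.08623779)·106000/1059 = 0.91376221·100.09443 = 91.462507.
SE(ȳ) = √(91.462507) = 9.5636.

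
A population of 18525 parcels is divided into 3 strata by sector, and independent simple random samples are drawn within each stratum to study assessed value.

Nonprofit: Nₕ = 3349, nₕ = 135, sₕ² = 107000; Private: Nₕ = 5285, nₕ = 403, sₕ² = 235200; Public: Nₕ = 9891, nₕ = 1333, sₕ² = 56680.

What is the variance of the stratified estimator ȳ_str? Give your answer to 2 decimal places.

79.23

Var(ȳ_str) = Σₕ Wₕ²(1 − fₕ)sₕ²/nₕ with Wₕ = Nₕ/N, N = 18525.
Nonprofit: Wₕ = 0.18078273; term = 0.18078273²·(1 − 0.04031054)·107000/135 = 24.859626.
Private: Wₕ = 0.28529015; term = 0.28529015²·(1 − 0.07625355)·235200/403 = 43.87919.
Public: Wₕ = 0.53392713; term = 0.53392713²·(1 − 0.13476898)·56680/1333 = 10.488074.
Sum = 79.22689.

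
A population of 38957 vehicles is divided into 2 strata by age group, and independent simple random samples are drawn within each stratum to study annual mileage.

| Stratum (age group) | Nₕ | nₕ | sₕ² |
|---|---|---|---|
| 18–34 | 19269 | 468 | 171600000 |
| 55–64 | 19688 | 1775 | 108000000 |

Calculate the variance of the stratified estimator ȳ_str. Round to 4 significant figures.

101700

Var(ȳ_str) = Σₕ Wₕ²(1 − fₕ)sₕ²/nₕ with Wₕ = Nₕ/N, N = 38957.
18–34: Wₕ = 0.49462228; term = 0.49462228²·(1 − 0.02428772)·171600000/468 = 87526.698.
55–64: Wₕ = 0.50537772; term = 0.50537772²·(1 − 0.09015644)·108000000/1775 = 14139.183.
Sum = 101665.88.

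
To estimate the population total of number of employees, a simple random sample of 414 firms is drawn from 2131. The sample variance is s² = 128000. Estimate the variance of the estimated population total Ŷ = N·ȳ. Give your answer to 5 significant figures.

Var(Ŷ) = N²·Var(ȳ) = N²·(1 − n/N)·s²/n.
f = 414/2131 = 0.19427499; Var(ȳ) = 0.80572501·128000/414 = 249.11305.
Var(Ŷ) = 2131² · 249.11305 = 1.1312625 × 10^9.

1.1313 × 10^9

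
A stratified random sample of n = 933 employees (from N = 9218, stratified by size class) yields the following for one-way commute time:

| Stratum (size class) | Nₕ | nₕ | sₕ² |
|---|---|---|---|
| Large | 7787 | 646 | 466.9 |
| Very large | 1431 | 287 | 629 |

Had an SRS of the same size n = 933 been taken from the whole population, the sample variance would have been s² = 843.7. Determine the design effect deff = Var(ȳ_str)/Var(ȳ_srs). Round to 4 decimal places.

Var(ȳ_str) = Σ Wₕ²(1−fₕ)sₕ²/nₕ with Wₕ = Nₕ/9218:
  Large: (7787/9218)²·(1−646/7787)·466.9/646 = 0.47298477
  Very large: (1431/9218)²·(1−287/1431)·629/287 = 0.042224158
  → Var(ȳ_str) = 0.51520893.
Var(ȳ_srs) = (1 − 933/9218)·843.7/933 = 0.8127598.
deff = 0.51520893 / 0.8127598 = 0.6339.

0.6339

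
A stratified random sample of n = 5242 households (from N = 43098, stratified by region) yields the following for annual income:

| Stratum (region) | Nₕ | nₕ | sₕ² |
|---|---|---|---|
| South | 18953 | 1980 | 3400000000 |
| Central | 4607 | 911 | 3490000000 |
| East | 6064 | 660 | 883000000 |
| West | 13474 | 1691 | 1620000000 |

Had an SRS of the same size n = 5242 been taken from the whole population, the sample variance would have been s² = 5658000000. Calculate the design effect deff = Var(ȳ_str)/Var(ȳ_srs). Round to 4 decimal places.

Var(ȳ_str) = Σ Wₕ²(1−fₕ)sₕ²/nₕ with Wₕ = Nₕ/43098:
  South: (18953/43098)²·(1−1980/18953)·3400000000/1980 = 297396.65
  Central: (4607/43098)²·(1−911/4607)·3490000000/911 = 35119.069
  East: (6064/43098)²·(1−660/6064)·883000000/660 = 23603.536
  West: (13474/43098)²·(1−1691/13474)·1620000000/1691 = 81885.988
  → Var(ȳ_str) = 438005.24.
Var(ȳ_srs) = (1 − 5242/43098)·5658000000/5242 = 948076.83.
deff = 438005.24 / 948076.83 = 0.4620.

0.4620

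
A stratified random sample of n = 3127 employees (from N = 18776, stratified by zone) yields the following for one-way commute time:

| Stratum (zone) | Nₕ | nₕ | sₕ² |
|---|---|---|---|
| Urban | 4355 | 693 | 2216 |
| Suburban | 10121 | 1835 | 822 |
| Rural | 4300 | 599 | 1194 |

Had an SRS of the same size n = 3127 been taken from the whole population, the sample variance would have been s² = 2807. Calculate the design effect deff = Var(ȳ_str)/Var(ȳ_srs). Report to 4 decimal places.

Var(ȳ_str) = Σ Wₕ²(1−fₕ)sₕ²/nₕ with Wₕ = Nₕ/18776:
  Urban: (4355/18776)²·(1−693/4355)·2216/693 = 0.14465614
  Suburban: (10121/18776)²·(1−1835/10121)·822/1835 = 0.10656092
  Rural: (4300/18776)²·(1−599/4300)·1194/599 = 0.089982673
  → Var(ȳ_str) = 0.34119973.
Var(ȳ_srs) = (1 − 3127/18776)·2807/3127 = 0.74816613.
deff = 0.34119973 / 0.74816613 = 0.4560.

0.4560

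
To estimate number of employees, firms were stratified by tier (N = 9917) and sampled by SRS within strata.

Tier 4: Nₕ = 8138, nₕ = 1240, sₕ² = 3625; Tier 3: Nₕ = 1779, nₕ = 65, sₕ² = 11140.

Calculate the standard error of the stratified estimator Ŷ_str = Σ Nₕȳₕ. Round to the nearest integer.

26205

Var(Ŷ_str) = Σₕ Nₕ²(1 − fₕ)sₕ²/nₕ.
Tier 4: 8138²·(1 − 1240/8138)·3625/1240 = 1.6410704 × 10^8.
Tier 3: 1779²·(1 − 65/1779)·11140/65 = 5.22587 × 10^8.
Sum = 6.8669404 × 10^8.
SE = √(6.8669404 × 10^8) = 26205.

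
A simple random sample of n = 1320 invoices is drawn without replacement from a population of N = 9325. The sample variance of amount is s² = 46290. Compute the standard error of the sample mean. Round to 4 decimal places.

5.4867

Under SRS without replacement, Var(ȳ) = (1 − f)·s²/n with f = n/N = 1320/9325 = 0.14155496.
Var(ȳ) = (1 − 0.14155496)·46290/1320 = 0.85844504·35.068182 = 30.104107.
SE(ȳ) = √(30.104107) = 5.4867.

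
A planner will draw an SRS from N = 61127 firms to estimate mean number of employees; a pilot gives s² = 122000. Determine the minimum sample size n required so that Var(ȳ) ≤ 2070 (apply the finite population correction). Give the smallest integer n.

Without fpc, n₀ = s²/D = 122000/2070 = 58.9372.
With fpc, (1 − n/N)·s²/n ≤ D requires n ≥ n₀/(1 + n₀/N) = 58.9372/(1 + 58.9372/61127) = 58.8804.
Rounding up, n = 59.

59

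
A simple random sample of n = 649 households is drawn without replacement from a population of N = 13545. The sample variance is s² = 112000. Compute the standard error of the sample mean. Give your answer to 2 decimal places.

12.82

Under SRS without replacement, Var(ȳ) = (1 − f)·s²/n with f = n/N = 649/13545 = 0.04791436.
Var(ȳ) = (1 − 0.04791436)·112000/649 = 0.95208564·172.57319 = 164.30446.
SE(ȳ) = √(164.30446) = 12.82.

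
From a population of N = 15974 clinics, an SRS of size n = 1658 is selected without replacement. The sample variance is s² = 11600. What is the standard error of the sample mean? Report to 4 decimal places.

Under SRS without replacement, Var(ȳ) = (1 − f)·s²/n with f = n/N = 1658/15974 = 0.10379366.
Var(ȳ) = (1 − 0.10379366)·11600/1658 = 0.89620634·6.9963812 = 6.2702011.
SE(ȳ) = √(6.2702011) = 2.5040.

2.5040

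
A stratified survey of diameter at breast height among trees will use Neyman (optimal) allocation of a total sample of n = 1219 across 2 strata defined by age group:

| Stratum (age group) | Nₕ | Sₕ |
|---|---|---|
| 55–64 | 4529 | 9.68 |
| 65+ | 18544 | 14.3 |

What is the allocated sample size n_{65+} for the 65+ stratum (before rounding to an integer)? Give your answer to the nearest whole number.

Neyman allocation: nₕ = n·NₕSₕ / Σⱼ NⱼSⱼ.
Σ NⱼSⱼ = 4529·9.68 + 18544·14.3 = 309019.92.
n_{65+} = 1219·18544·14.3 / 309019.92 = 1046.

1046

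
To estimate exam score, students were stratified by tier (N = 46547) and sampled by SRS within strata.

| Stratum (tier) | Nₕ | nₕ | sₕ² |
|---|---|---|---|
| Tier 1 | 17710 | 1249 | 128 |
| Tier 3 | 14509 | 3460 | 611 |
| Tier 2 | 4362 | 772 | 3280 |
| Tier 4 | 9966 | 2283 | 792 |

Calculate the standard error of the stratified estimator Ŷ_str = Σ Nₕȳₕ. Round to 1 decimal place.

12299.6

Var(Ŷ_str) = Σₕ Nₕ²(1 − fₕ)sₕ²/nₕ.
Tier 1: 17710²·(1 − 1249/17710)·128/1249 = 2.987599 × 10^7.
Tier 3: 14509²·(1 − 3460/14509)·611/3460 = 2.8309068 × 10^7.
Tier 2: 4362²·(1 − 772/4362)·3280/772 = 6.6532931 × 10^7.
Tier 4: 9966²·(1 − 2283/9966)·792/2283 = 2.6562625 × 10^7.
Sum = 1.5128061 × 10^8.
SE = √(1.5128061 × 10^8) = 12299.6.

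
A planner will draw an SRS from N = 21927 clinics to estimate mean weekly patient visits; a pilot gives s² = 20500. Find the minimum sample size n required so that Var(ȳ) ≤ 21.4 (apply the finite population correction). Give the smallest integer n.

Without fpc, n₀ = s²/D = 20500/21.4 = 957.9439.
With fpc, (1 − n/N)·s²/n ≤ D requires n ≥ n₀/(1 + n₀/N) = 957.9439/(1 + 957.9439/21927) = 917.8452.
Rounding up, n = 918.

918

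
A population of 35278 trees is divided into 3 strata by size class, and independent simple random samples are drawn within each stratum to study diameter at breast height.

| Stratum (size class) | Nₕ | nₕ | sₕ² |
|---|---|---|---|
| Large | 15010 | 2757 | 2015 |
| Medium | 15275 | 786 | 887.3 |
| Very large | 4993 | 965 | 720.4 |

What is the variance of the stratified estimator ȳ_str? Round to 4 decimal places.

Var(ȳ_str) = Σₕ Wₕ²(1 − fₕ)sₕ²/nₕ with Wₕ = Nₕ/N, N = 35278.
Large: Wₕ = 0.42547763; term = 0.42547763²·(1 − 0.18367755)·2015/2757 = 0.1080074.
Medium: Wₕ = 0.43298940; term = 0.43298940²·(1 − 0.05145663)·887.3/786 = 0.2007519.
Very large: Wₕ = 0.14153297; term = 0.14153297²·(1 − 0.19327058)·720.4/965 = 0.012063949.
Sum = 0.32082325.

0.3208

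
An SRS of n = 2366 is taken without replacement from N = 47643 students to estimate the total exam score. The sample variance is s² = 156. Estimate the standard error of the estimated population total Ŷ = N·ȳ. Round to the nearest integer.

11926

Var(Ŷ) = N²·Var(ȳ) = N²·(1 − n/N)·s²/n.
f = 2366/47643 = 0.04966102; Var(ȳ) = 0.95033898·156/2366 = 0.062659713.
Var(Ŷ) = 47643² · 0.062659713 = 1.4222849 × 10^8.
SE(Ŷ) = √(1.4222849 × 10^8) = 11926.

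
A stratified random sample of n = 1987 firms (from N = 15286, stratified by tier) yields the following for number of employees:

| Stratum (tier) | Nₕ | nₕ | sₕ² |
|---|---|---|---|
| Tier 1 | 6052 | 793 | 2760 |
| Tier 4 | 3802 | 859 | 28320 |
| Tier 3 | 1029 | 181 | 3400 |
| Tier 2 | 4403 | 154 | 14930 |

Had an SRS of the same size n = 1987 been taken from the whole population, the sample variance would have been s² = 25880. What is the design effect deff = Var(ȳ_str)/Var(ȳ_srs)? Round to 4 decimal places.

0.8724

Var(ȳ_str) = Σ Wₕ²(1−fₕ)sₕ²/nₕ with Wₕ = Nₕ/15286:
  Tier 1: (6052/15286)²·(1−793/6052)·2760/793 = 0.47407852
  Tier 4: (3802/15286)²·(1−859/3802)·28320/859 = 1.578755
  Tier 3: (1029/15286)²·(1−181/1029)·3400/181 = 0.070149384
  Tier 2: (4403/15286)²·(1−154/4403)·14930/154 = 7.7622351
  → Var(ȳ_str) = 9.885218.
Var(ȳ_srs) = (1 − 1987/15286)·25880/1987 = 11.331608.
deff = 9.885218 / 11.331608 = 0.8724.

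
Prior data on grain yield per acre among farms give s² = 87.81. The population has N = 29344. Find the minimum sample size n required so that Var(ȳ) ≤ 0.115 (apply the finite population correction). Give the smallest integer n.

745

Without fpc, n₀ = s²/D = 87.81/0.115 = 763.5652.
With fpc, (1 − n/N)·s²/n ≤ D requires n ≥ n₀/(1 + n₀/N) = 763.5652/(1 + 763.5652/29344) = 744.2002.
Rounding up, n = 745.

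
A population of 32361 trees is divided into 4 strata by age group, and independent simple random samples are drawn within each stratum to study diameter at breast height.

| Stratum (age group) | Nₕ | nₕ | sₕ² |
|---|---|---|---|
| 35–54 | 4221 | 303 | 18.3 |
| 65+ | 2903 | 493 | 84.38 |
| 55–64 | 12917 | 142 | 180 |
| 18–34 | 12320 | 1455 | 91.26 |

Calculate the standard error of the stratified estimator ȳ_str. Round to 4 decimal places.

0.4581

Var(ȳ_str) = Σₕ Wₕ²(1 − fₕ)sₕ²/nₕ with Wₕ = Nₕ/N, N = 32361.
35–54: Wₕ = 0.13043478; term = 0.13043478²·(1 − 0.07178394)·18.3/303 = 9.5377158 × 10^-4.
65+: Wₕ = 0.08970675; term = 0.08970675²·(1 − 0.16982432)·84.38/493 = 0.0011434385.
55–64: Wₕ = 0.39915330; term = 0.39915330²·(1 − 0.01099326)·180/142 = 0.199739.
18–34: Wₕ = 0.38070517; term = 0.38070517²·(1 − 0.11810065)·91.26/1455 = 0.0080170399.
Sum = 0.20985325.
SE = √(0.20985325) = 0.4581.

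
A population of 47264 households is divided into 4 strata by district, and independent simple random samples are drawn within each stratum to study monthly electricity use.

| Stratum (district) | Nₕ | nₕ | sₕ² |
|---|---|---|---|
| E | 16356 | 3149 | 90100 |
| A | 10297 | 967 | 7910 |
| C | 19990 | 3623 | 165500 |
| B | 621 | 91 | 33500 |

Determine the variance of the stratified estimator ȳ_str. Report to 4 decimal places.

Var(ȳ_str) = Σₕ Wₕ²(1 − fₕ)sₕ²/nₕ with Wₕ = Nₕ/N, N = 47264.
E: Wₕ = 0.34605619; term = 0.34605619²·(1 − 0.19252874)·90100/3149 = 2.7667662.
A: Wₕ = 0.21786137; term = 0.21786137²·(1 − 0.09391085)·7910/967 = 0.35178832.
C: Wₕ = 0.42294347; term = 0.42294347²·(1 − 0.18124062)·165500/3623 = 6.690377.
B: Wₕ = 0.01313896; term = 0.01313896²·(1 − 0.14653784)·33500/91 = 0.054238783.
Sum = 9.8631703.

9.8632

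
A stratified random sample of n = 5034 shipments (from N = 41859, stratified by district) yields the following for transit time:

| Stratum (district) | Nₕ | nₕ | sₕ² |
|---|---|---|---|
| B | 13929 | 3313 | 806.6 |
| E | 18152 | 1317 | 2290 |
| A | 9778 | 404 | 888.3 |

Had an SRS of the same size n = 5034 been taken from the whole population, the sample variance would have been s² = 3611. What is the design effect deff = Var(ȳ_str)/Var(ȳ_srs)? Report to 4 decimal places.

0.6954

Var(ȳ_str) = Σ Wₕ²(1−fₕ)sₕ²/nₕ with Wₕ = Nₕ/41859:
  B: (13929/41859)²·(1−3313/13929)·806.6/3313 = 0.020546598
  E: (18152/41859)²·(1−1317/18152)·2290/1317 = 0.30325615
  A: (9778/41859)²·(1−404/9778)·888.3/404 = 0.11502059
  → Var(ȳ_str) = 0.43882334.
Var(ȳ_srs) = (1 − 5034/41859)·3611/5034 = 0.63105641.
deff = 0.43882334 / 0.63105641 = 0.6954.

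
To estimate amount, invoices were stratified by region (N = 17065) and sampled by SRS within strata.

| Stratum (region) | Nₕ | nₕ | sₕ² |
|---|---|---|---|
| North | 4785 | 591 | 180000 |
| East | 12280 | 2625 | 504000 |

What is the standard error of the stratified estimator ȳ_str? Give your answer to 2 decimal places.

9.96

Var(ȳ_str) = Σₕ Wₕ²(1 − fₕ)sₕ²/nₕ with Wₕ = Nₕ/N, N = 17065.
North: Wₕ = 0.28039848; term = 0.28039848²·(1 − 0.12351097)·180000/591 = 20.988568.
East: Wₕ = 0.71960152; term = 0.71960152²·(1 − 0.21376221)·504000/2625 = 78.169852.
Sum = 99.15842.
SE = √(99.15842) = 9.96.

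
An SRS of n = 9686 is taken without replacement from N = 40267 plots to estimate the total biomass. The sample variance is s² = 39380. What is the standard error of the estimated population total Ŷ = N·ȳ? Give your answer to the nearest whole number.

Var(Ŷ) = N²·Var(ȳ) = N²·(1 − n/N)·s²/n.
f = 9686/40267 = 0.24054437; Var(ȳ) = 0.75945563·39380/9686 = 3.0876897.
Var(Ŷ) = 40267² · 3.0876897 = 5.0064767 × 10^9.
SE(Ŷ) = √(5.0064767 × 10^9) = 70756.

70756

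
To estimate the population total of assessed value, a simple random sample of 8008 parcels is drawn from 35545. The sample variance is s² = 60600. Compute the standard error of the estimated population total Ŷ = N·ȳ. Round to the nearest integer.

Var(Ŷ) = N²·Var(ȳ) = N²·(1 − n/N)·s²/n.
f = 8008/35545 = 0.22529188; Var(ȳ) = 0.77470812·60600/8008 = 5.8625514.
Var(Ŷ) = 35545² · 5.8625514 = 7.4070231 × 10^9.
SE(Ŷ) = √(7.4070231 × 10^9) = 86064.

86064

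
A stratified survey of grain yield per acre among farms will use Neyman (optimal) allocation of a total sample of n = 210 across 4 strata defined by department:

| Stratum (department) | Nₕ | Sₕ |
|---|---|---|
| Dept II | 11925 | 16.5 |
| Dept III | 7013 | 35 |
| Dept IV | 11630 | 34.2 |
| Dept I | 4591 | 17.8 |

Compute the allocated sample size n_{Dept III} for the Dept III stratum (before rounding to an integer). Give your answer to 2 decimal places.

Neyman allocation: nₕ = n·NₕSₕ / Σⱼ NⱼSⱼ.
Σ NⱼSⱼ = 11925·16.5 + 7013·35 + 11630·34.2 + 4591·17.8 = 921683.3.
n_{Dept III} = 210·7013·35 / 921683.3 = 55.93.

55.93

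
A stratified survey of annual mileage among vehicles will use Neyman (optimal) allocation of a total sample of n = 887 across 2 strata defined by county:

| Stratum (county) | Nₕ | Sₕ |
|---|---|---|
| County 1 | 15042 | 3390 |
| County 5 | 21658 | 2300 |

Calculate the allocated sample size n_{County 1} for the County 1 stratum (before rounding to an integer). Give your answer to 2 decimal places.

Neyman allocation: nₕ = n·NₕSₕ / Σⱼ NⱼSⱼ.
Σ NⱼSⱼ = 15042·3390 + 21658·2300 = 1.0080578 × 10^8.
n_{County 1} = 887·15042·3390 / (1.0080578 × 10^8) = 448.69.

448.69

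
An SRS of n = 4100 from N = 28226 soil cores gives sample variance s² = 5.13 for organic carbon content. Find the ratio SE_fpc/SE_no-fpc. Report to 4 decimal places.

0.9245

f = n/N = 4100/28226 = 0.14525615.
SE_no-fpc = √(s²/n) = 0.035372581; SE_fpc = √((1−f)s²/n) = 0.032702786.
Ratio = √(1−f) = 0.92452358.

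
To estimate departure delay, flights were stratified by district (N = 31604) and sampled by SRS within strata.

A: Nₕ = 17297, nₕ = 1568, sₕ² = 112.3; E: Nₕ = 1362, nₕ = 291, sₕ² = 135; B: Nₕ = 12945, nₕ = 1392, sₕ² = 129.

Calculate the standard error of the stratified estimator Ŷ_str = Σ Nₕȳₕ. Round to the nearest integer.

5833

Var(Ŷ_str) = Σₕ Nₕ²(1 − fₕ)sₕ²/nₕ.
A: 17297²·(1 − 1568/17297)·112.3/1568 = 1.9485233 × 10^7.
E: 1362²·(1 − 291/1362)·135/291 = 676717.42.
B: 12945²·(1 − 1392/12945)·129/1392 = 1.3859492 × 10^7.
Sum = 3.4021442 × 10^7.
SE = √(3.4021442 × 10^7) = 5833.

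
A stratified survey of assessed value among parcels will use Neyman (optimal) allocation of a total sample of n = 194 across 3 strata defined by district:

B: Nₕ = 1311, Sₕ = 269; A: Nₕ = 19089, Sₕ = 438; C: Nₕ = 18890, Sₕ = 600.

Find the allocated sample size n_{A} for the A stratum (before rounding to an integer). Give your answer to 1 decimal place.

80.9

Neyman allocation: nₕ = n·NₕSₕ / Σⱼ NⱼSⱼ.
Σ NⱼSⱼ = 1311·269 + 19089·438 + 18890·600 = 2.0047641 × 10^7.
n_{A} = 194·19089·438 / (2.0047641 × 10^7) = 80.9.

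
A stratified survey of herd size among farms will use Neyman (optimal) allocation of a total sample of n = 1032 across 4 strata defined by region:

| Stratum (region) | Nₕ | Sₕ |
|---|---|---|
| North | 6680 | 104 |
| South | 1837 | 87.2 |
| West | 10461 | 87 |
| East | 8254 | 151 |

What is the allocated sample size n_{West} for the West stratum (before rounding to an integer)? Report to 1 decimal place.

Neyman allocation: nₕ = n·NₕSₕ / Σⱼ NⱼSⱼ.
Σ NⱼSⱼ = 6680·104 + 1837·87.2 + 10461·87 + 8254·151 = 3.0113674 × 10^6.
n_{West} = 1032·10461·87 / (3.0113674 × 10^6) = 311.9.

311.9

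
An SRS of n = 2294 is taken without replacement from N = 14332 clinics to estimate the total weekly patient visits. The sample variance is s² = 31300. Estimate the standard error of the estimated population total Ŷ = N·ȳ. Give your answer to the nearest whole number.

Var(Ŷ) = N²·Var(ȳ) = N²·(1 − n/N)·s²/n.
f = 2294/14332 = 0.16006140; Var(ȳ) = 0.83993860·31300/2294 = 11.460365.
Var(Ŷ) = 14332² · 11.460365 = 2.3540303 × 10^9.
SE(Ŷ) = √(2.3540303 × 10^9) = 48518.

48518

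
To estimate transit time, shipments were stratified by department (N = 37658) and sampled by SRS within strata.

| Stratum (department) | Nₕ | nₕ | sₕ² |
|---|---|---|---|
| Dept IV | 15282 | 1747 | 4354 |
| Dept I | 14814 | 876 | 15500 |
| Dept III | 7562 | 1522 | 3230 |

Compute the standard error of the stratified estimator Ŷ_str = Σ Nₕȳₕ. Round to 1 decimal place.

65313.6

Var(Ŷ_str) = Σₕ Nₕ²(1 − fₕ)sₕ²/nₕ.
Dept IV: 15282²·(1 − 1747/15282)·4354/1747 = 5.155063 × 10^8.
Dept I: 14814²·(1 − 876/14814)·15500/876 = 3.6534267 × 10^9.
Dept III: 7562²·(1 − 1522/7562)·3230/1522 = 9.693073 × 10^7.
Sum = 4.2658637 × 10^9.
SE = √(4.2658637 × 10^9) = 65313.6.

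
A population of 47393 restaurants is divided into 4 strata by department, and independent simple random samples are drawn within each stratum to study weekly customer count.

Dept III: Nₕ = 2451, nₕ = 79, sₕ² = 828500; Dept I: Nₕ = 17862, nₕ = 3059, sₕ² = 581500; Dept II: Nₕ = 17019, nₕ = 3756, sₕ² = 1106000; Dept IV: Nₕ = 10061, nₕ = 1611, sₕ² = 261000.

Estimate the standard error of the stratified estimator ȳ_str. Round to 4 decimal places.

Var(ȳ_str) = Σₕ Wₕ²(1 − fₕ)sₕ²/nₕ with Wₕ = Nₕ/N, N = 47393.
Dept III: Wₕ = 0.05171650; term = 0.05171650²·(1 − 0.03223174)·828500/79 = 27.145323.
Dept I: Wₕ = 0.37689110; term = 0.37689110²·(1 − 0.17125742)·581500/3059 = 22.37802.
Dept II: Wₕ = 0.35910367; term = 0.35910367²·(1 − 0.22069452)·1106000/3756 = 29.592179.
Dept IV: Wₕ = 0.21228873; term = 0.21228873²·(1 − 0.16012325)·261000/1611 = 6.1321734.
Sum = 85.247695.
SE = √(85.247695) = 9.2330.

9.2330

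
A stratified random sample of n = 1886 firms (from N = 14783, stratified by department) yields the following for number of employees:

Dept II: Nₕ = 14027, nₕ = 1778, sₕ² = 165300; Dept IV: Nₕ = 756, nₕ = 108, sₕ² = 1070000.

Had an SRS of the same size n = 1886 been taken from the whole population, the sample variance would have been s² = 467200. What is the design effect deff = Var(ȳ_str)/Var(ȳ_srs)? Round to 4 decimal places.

Var(ȳ_str) = Σ Wₕ²(1−fₕ)sₕ²/nₕ with Wₕ = Nₕ/14783:
  Dept II: (14027/14783)²·(1−1778/14027)·165300/1778 = 73.09394
  Dept IV: (756/14783)²·(1−108/756)·1070000/108 = 22.209136
  → Var(ȳ_str) = 95.303076.
Var(ȳ_srs) = (1 − 1886/14783)·467200/1886 = 216.11617.
deff = 95.303076 / 216.11617 = 0.4410.

0.4410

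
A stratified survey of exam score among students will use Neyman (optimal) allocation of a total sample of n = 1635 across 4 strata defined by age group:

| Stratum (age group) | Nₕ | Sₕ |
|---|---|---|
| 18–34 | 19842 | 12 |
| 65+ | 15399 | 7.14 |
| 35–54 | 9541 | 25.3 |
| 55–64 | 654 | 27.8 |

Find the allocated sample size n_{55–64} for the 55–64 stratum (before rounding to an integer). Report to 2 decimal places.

Neyman allocation: nₕ = n·NₕSₕ / Σⱼ NⱼSⱼ.
Σ NⱼSⱼ = 19842·12 + 15399·7.14 + 9541·25.3 + 654·27.8 = 607621.36.
n_{55–64} = 1635·654·27.8 / 607621.36 = 48.92.

48.92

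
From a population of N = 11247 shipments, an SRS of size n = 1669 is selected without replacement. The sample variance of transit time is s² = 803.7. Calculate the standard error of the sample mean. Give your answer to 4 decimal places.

Under SRS without replacement, Var(ȳ) = (1 − f)·s²/n with f = n/N = 1669/11247 = 0.14839513.
Var(ȳ) = (1 − 0.14839513)·803.7/1669 = 0.85160487·0.48154584 = 0.41008678.
SE(ȳ) = √(0.41008678) = 0.6404.

0.6404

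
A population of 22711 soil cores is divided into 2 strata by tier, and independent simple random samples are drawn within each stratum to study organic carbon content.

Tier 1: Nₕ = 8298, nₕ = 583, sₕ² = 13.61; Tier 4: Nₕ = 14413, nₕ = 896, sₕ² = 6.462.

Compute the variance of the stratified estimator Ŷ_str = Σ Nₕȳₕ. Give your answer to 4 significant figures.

Var(Ŷ_str) = Σₕ Nₕ²(1 − fₕ)sₕ²/nₕ.
Tier 1: 8298²·(1 − 583/8298)·13.61/583 = 1.4945104 × 10^6.
Tier 4: 14413²·(1 − 896/14413)·6.462/896 = 1.405056 × 10^6.
Sum = 2.8995664 × 10^6.

2.900 × 10^6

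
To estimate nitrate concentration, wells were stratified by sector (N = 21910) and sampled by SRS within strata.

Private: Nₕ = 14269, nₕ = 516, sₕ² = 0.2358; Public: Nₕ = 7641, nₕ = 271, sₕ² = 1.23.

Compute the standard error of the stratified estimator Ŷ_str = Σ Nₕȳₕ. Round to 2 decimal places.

Var(Ŷ_str) = Σₕ Nₕ²(1 − fₕ)sₕ²/nₕ.
Private: 14269²·(1 − 516/14269)·0.2358/516 = 89677.828.
Public: 7641²·(1 − 271/7641)·1.23/271 = 255595.68.
Sum = 345273.51.
SE = √(345273.51) = 587.60.

587.60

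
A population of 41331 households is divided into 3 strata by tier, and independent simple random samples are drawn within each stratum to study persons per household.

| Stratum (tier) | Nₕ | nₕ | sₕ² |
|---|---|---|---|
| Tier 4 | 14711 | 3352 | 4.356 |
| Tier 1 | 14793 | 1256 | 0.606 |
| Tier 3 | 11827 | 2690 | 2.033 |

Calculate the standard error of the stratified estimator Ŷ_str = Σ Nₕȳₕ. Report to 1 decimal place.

628.8

Var(Ŷ_str) = Σₕ Nₕ²(1 − fₕ)sₕ²/nₕ.
Tier 4: 14711²·(1 − 3352/14711)·4.356/3352 = 217153.16.
Tier 1: 14793²·(1 − 1256/14793)·0.606/1256 = 96618.807.
Tier 3: 11827²·(1 − 2690/11827)·2.033/2690 = 81670.144.
Sum = 395442.11.
SE = √(395442.11) = 628.8.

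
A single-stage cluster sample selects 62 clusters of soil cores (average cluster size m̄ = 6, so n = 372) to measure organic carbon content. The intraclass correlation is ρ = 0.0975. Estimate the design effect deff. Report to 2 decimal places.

deff = 1 + (6 − 1)·0.0975 = 1 + 0.4875 = 1.4875.

1.49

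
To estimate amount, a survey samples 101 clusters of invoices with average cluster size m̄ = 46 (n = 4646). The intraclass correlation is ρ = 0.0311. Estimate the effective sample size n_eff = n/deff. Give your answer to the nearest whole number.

1936

deff = 1 + (46 − 1)·0.0311 = 1 + 1.3995 = 2.3995.
n_eff = 4646 / 2.3995 = 1936.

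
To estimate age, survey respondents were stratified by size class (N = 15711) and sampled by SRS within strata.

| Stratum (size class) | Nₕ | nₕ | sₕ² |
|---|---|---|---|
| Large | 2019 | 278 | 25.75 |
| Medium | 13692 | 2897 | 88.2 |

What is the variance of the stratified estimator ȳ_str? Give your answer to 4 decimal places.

0.0195

Var(ȳ_str) = Σₕ Wₕ²(1 − fₕ)sₕ²/nₕ with Wₕ = Nₕ/N, N = 15711.
Large: Wₕ = 0.12850869; term = 0.12850869²·(1 − 0.13769193)·25.75/278 = 0.0013190458.
Medium: Wₕ = 0.87149131; term = 0.87149131²·(1 − 0.21158341)·88.2/2897 = 0.018230642.
Sum = 0.019549688.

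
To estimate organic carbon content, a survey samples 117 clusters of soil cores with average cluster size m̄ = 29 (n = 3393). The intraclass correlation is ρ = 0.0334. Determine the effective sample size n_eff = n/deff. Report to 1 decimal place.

1753.3

deff = 1 + (29 − 1)·0.0334 = 1 + 0.9352 = 1.9352.
n_eff = 3393 / 1.9352 = 1753.3.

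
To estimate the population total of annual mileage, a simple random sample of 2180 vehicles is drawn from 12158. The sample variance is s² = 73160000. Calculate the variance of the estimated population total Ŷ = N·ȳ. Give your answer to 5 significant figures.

Var(Ŷ) = N²·Var(ȳ) = N²·(1 − n/N)·s²/n.
f = 2180/12158 = 0.17930581; Var(ȳ) = 0.82069419·73160000/2180 = 27542.196.
Var(Ŷ) = 12158² · 27542.196 = 4.0712038 × 10^12.

4.0712 × 10^12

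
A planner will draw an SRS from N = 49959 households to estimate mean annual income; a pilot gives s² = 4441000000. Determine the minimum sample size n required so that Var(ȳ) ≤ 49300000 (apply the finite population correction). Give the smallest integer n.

Without fpc, n₀ = s²/D = 4441000000/49300000 = 90.0811.
With fpc, (1 − n/N)·s²/n ≤ D requires n ≥ n₀/(1 + n₀/N) = 90.0811/(1 + 90.0811/49959) = 89.9190.
Rounding up, n = 90.

90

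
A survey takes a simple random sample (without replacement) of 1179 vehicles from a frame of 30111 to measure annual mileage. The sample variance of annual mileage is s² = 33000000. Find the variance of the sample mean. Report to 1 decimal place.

Under SRS without replacement, Var(ȳ) = (1 − f)·s²/n with f = n/N = 1179/30111 = 0.03915513.
Var(ȳ) = (1 − 0.03915513)·33000000/1179 = 0.96084487·27989.822 = 26893.877.

26893.9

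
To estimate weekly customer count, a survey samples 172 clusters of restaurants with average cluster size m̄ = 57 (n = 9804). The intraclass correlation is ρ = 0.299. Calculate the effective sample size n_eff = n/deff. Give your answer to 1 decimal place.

552.5

deff = 1 + (57 − 1)·0.299 = 1 + 16.744 = 17.744.
n_eff = 9804 / 17.744 = 552.5.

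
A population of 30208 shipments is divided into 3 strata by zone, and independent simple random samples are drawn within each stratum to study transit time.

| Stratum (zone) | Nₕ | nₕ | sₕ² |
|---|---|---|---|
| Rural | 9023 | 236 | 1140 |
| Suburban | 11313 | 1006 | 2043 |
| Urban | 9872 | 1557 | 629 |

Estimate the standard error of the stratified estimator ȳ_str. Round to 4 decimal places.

0.8459

Var(ȳ_str) = Σₕ Wₕ²(1 − fₕ)sₕ²/nₕ with Wₕ = Nₕ/N, N = 30208.
Rural: Wₕ = 0.29869571; term = 0.29869571²·(1 − 0.02615538)·1140/236 = 0.41970147.
Suburban: Wₕ = 0.37450344; term = 0.37450344²·(1 − 0.08892425)·2043/1006 = 0.25949949.
Urban: Wₕ = 0.32680085; term = 0.32680085²·(1 − 0.15771880)·629/1557 = 0.036340047.
Sum = 0.71554101.
SE = √(0.71554101) = 0.8459.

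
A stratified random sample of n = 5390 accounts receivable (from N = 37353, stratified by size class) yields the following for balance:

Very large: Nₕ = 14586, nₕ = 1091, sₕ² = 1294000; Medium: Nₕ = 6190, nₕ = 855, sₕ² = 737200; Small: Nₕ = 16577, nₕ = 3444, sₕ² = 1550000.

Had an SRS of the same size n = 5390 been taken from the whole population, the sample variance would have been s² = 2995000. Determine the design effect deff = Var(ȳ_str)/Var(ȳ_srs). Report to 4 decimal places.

Var(ȳ_str) = Σ Wₕ²(1−fₕ)sₕ²/nₕ with Wₕ = Nₕ/37353:
  Very large: (14586/37353)²·(1−1091/14586)·1294000/1091 = 167.32763
  Medium: (6190/37353)²·(1−855/6190)·737200/855 = 20.407665
  Small: (16577/37353)²·(1−3444/16577)·1550000/3444 = 70.224307
  → Var(ȳ_str) = 257.9596.
Var(ȳ_srs) = (1 − 5390/37353)·2995000/5390 = 475.47765.
deff = 257.9596 / 475.47765 = 0.5425.

0.5425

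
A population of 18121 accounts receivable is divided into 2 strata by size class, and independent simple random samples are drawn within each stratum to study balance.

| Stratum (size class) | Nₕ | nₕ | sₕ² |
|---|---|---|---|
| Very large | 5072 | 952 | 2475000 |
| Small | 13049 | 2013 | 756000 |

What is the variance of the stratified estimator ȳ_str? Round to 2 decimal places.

330.15

Var(ȳ_str) = Σₕ Wₕ²(1 − fₕ)sₕ²/nₕ with Wₕ = Nₕ/N, N = 18121.
Very large: Wₕ = 0.27989625; term = 0.27989625²·(1 − 0.18769716)·2475000/952 = 165.44376.
Small: Wₕ = 0.72010375; term = 0.72010375²·(1 − 0.15426469)·756000/2013 = 164.70342.
Sum = 330.14718.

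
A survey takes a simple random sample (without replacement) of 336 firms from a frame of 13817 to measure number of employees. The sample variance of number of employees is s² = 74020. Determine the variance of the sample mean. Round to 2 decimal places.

214.94

Under SRS without replacement, Var(ȳ) = (1 − f)·s²/n with f = n/N = 336/13817 = 0.02431787.
Var(ȳ) = (1 − 0.02431787)·74020/336 = 0.97568213·220.29762 = 214.94045.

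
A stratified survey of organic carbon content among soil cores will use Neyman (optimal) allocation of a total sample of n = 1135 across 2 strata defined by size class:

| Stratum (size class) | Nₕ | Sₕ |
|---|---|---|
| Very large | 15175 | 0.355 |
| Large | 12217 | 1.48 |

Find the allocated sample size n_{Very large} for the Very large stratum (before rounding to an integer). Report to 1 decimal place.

Neyman allocation: nₕ = n·NₕSₕ / Σⱼ NⱼSⱼ.
Σ NⱼSⱼ = 15175·0.355 + 12217·1.48 = 23468.285.
n_{Very large} = 1135·15175·0.355 / 23468.285 = 260.5.

260.5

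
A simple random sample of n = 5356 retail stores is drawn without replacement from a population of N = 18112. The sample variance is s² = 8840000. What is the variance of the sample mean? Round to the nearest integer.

Under SRS without replacement, Var(ȳ) = (1 − f)·s²/n with f = n/N = 5356/18112 = 0.29571555.
Var(ȳ) = (1 − 0.29571555)·8840000/5356 = 0.70428445·1650.4854 = 1162.4112.

1162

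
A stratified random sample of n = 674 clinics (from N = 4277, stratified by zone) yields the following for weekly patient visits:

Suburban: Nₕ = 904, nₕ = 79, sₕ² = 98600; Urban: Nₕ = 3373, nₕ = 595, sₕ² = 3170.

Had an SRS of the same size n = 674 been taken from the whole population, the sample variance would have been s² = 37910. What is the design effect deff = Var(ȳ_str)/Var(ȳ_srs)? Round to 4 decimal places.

1.1315

Var(ȳ_str) = Σ Wₕ²(1−fₕ)sₕ²/nₕ with Wₕ = Nₕ/4277:
  Suburban: (904/4277)²·(1−79/904)·98600/79 = 50.88546
  Urban: (3373/4277)²·(1−595/3373)·3170/595 = 2.7290556
  → Var(ȳ_str) = 53.614516.
Var(ȳ_srs) = (1 − 674/4277)·37910/674 = 47.382601.
deff = 53.614516 / 47.382601 = 1.1315.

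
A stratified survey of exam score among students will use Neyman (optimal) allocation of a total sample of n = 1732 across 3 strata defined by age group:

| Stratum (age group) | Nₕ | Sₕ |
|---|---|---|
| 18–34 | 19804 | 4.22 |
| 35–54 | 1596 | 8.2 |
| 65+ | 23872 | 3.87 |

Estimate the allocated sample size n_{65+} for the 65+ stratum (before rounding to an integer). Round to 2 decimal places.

846.41

Neyman allocation: nₕ = n·NₕSₕ / Σⱼ NⱼSⱼ.
Σ NⱼSⱼ = 19804·4.22 + 1596·8.2 + 23872·3.87 = 189044.72.
n_{65+} = 1732·23872·3.87 / 189044.72 = 846.41.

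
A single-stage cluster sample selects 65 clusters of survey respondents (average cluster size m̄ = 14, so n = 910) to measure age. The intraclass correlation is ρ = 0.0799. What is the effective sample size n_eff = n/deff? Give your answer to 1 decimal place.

446.4

deff = 1 + (14 − 1)·0.0799 = 1 + 1.0387 = 2.0387.
n_eff = 910 / 2.0387 = 446.4.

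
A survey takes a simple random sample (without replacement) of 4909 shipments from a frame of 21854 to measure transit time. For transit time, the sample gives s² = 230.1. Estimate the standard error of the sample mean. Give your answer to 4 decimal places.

Under SRS without replacement, Var(ȳ) = (1 − f)·s²/n with f = n/N = 4909/21854 = 0.22462707.
Var(ȳ) = (1 − 0.22462707)·230.1/4909 = 0.77537293·0.04687309 = 0.036344125.
SE(ȳ) = √(0.036344125) = 0.1906.

0.1906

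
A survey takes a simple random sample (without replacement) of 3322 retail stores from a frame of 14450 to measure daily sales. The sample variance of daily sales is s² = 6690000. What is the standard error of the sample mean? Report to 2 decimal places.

39.38

Under SRS without replacement, Var(ȳ) = (1 − f)·s²/n with f = n/N = 3322/14450 = 0.22989619.
Var(ȳ) = (1 − 0.22989619)·6690000/3322 = 0.77010381·2013.8471 = 1550.8713.
SE(ȳ) = √(1550.8713) = 39.38.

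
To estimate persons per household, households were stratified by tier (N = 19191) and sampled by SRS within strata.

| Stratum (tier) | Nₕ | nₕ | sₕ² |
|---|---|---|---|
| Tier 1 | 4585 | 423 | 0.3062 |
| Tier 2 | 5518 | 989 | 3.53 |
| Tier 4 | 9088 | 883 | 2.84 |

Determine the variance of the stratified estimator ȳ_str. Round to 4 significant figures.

9.309 × 10^-4

Var(ȳ_str) = Σₕ Wₕ²(1 − fₕ)sₕ²/nₕ with Wₕ = Nₕ/N, N = 19191.
Tier 1: Wₕ = 0.23891407; term = 0.23891407²·(1 − 0.09225736)·0.3062/423 = 3.7506887 × 10^-5.
Tier 2: Wₕ = 0.28753061; term = 0.28753061²·(1 − 0.17923161)·3.53/989 = 2.4219614 × 10^-4.
Tier 4: Wₕ = 0.47355531; term = 0.47355531²·(1 − 0.09716109)·2.84/883 = 6.5119241 × 10^-4.
Sum = 9.3089544 × 10^-4.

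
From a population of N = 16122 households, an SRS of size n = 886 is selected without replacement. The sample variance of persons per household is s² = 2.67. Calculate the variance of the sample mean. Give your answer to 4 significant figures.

Under SRS without replacement, Var(ȳ) = (1 − f)·s²/n with f = n/N = 886/16122 = 0.05495596.
Var(ȳ) = (1 − 0.05495596)·2.67/886 = 0.94504404·0.003013544 = 0.0028479318.

0.002848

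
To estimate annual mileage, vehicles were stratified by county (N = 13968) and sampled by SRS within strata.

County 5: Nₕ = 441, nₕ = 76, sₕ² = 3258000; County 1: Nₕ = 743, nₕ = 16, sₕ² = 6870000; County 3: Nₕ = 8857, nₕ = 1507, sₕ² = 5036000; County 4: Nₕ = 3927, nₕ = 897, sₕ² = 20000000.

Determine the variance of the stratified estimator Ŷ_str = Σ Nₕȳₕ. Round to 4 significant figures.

7.217 × 10^11

Var(Ŷ_str) = Σₕ Nₕ²(1 − fₕ)sₕ²/nₕ.
County 5: 441²·(1 − 76/441)·3258000/76 = 6.9003154 × 10^9.
County 1: 743²·(1 − 16/743)·6870000/16 = 2.3193163 × 10^11.
County 3: 8857²·(1 − 1507/8857)·5036000/1507 = 2.1754367 × 10^11.
County 4: 3927²·(1 − 897/3927)·20000000/897 = 2.6530234 × 10^11.
Sum = 7.2167796 × 10^11.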